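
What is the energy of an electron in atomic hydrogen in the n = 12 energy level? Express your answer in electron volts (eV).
-0.094 eV

The energy levels of a hydrogen-like atom are given by:
E_n = -13.6057 eV / n²

For n = 12:
E_12 = -13.6057 eV / 12²
E_12 = -13.6057 eV / 144
E_12 = -0.094 eV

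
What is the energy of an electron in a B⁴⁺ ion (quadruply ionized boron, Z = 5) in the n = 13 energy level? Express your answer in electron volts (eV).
-2.01 eV

The energy levels of a hydrogen-like atom are given by:
E_n = -13.6057 Z² / n² eV  (with Z = 5 for B⁴⁺)

For n = 13:
E_13 = -13.6057 × 5² / 13²
E_13 = -13.6057 × 25 / 169
E_13 = -2.01 eV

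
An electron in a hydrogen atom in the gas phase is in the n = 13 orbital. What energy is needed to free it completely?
0.081 eV

The ionization energy is the energy needed to remove the electron completely (n → ∞).

For hydrogen, E_n = -13.6057 eV / n².

At n = 13: E_13 = -13.6057 / 13² = -0.080507 eV
At n = ∞: E_∞ = 0 eV

Ionization energy = E_∞ - E_13 = 0 - (-0.080507) = 0.080507 eV
Ionization energy ≈ 0.081 eV

This is also called the binding energy of the electron in state n = 13.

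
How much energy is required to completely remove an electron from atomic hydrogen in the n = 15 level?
0.060 eV

The ionization energy is the energy needed to remove the electron completely (n → ∞).

For hydrogen, E_n = -13.6057 eV / n².

At n = 15: E_15 = -13.6057 / 15² = -0.060470 eV
At n = ∞: E_∞ = 0 eV

Ionization energy = E_∞ - E_15 = 0 - (-0.060470) = 0.060470 eV
Ionization energy ≈ 0.060 eV

This is also called the binding energy of the electron in state n = 15.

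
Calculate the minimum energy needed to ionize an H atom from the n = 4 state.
0.8504 eV

The ionization energy is the energy needed to remove the electron completely (n → ∞).

For hydrogen, E_n = -13.6057 eV / n².

At n = 4: E_4 = -13.6057 / 4² = -0.8503563 eV
At n = ∞: E_∞ = 0 eV

Ionization energy = E_∞ - E_4 = 0 - (-0.8503563) = 0.8503563 eV
Ionization energy ≈ 0.8504 eV

This is also called the binding energy of the electron in state n = 4.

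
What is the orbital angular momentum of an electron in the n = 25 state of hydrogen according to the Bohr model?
2.64e-33 J·s (or 25ℏ)

In the Bohr model, angular momentum is quantized:
L = nℏ

where ℏ = h/(2π) = 1.0546e-34 J·s

For n = 25:
L = 25 × 1.0546e-34 J·s
L = 2.64e-33 J·s

This can also be written as L = 25ℏ.
The angular momentum is an integer multiple of the reduced Planck constant.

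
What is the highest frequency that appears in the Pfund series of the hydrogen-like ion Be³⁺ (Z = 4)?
2.106e+15 Hz

The series limit corresponds to the transition from n = ∞ to n = 5.
This is the highest energy (shortest wavelength) transition in the Pfund series.

E_∞ = 0 eV
E_5 = -13.6057 × 4² / 5² = -8.7076480 eV

Energy at series limit:
ΔE = E_∞ - E_5 = 0 - (-8.7076480) = 8.7076480 eV
E = 8.7076480 eV × (1.602177 × 10⁻¹⁹ J/eV) = 1.39512e-18 J
f = E/h = 1.39512e-18 J / (6.62607 × 10⁻³⁴ J·s) = 2.106e+15 Hz

This energy equals the ionization energy from the n = 5 state of Be³⁺.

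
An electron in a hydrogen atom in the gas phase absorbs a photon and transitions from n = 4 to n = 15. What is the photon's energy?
0.790 eV

The energy levels of a hydrogen-like atom are E_n = -13.6057 eV / n².

Energy at n = 4: E_4 = -13.6057 / 4² = -0.850356 eV
Energy at n = 15: E_15 = -13.6057 / 15² = -0.060470 eV

The excitation energy is the difference:
ΔE = E_15 - E_4
ΔE = -0.060470 - (-0.850356)
ΔE = 0.790 eV

Since this is positive, energy must be absorbed (photon absorption).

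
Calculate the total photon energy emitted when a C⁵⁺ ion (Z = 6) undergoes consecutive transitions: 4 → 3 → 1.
459.192375 eV

The energy levels of C⁵⁺ are E_n = -13.6057 × 6² / n² eV.

First transition (4 → 3):
ΔE₁ = |E_3 - E_4|
ΔE₁ = |-54.422800000000 - (-30.612825000000)| = 23.809975000 eV

Second transition (3 → 1):
ΔE₂ = |E_1 - E_3|
ΔE₂ = |-489.805200000000 - (-54.422800000000)| = 435.382400000 eV

Total energy released:
E_total = ΔE₁ + ΔE₂ = 23.809975000 + 435.382400000 = 459.192375 eV

Note: This equals the direct transition 4 → 1: 459.192375 eV ✓
Energy is conserved regardless of the path taken.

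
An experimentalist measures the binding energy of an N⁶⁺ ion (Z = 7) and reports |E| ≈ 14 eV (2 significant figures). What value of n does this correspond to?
n = 7

The exact energy levels follow E_n = -13.6057 Z² / n² eV with Z = 7.

The measured value (-14 eV) is reported to only 2 significant figures, so we must test candidate n values and see which one matches to that precision.

Candidate energies:
  n = 5:  E = -13.6057 × 7² / 5² = -26.66717 eV
  n = 6:  E = -13.6057 × 7² / 6² = -18.51887 eV
  n = 7:  E = -13.6057 × 7² / 7² = -13.60570 eV  ← matches
  n = 8:  E = -13.6057 × 7² / 8² = -10.41686 eV
  n = 9:  E = -13.6057 × 7² / 9² = -8.23061 eV

Checking against the measurement of -14 eV (2 sig figs), only n = 7 agrees:
E_7 = -13.60570 eV, which rounds to -14 eV ✓

Therefore n = 7.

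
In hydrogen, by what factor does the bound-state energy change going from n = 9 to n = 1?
81.0000

Using E_n = -13.6057 Z² / n² eV with Z = 1:

E_1 = -13.6057 / 1² = -13.6057 / 1 = -13.6057000000 eV
E_9 = -13.6057 / 9² = -13.6057 / 81 = -0.1679716049 eV

The ratio is:
E_1/E_9 = (-13.6057000000) / (-0.1679716049)
E_1/E_9 = (-13.6057/1) / (-13.6057/81)
E_1/E_9 = 81/1
E_1/E_9 = 81.0000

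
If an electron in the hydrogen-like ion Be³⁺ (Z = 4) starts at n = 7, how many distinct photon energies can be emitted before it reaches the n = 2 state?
15

The electron can occupy levels n = 2, 3, ..., 7 during de-excitation — that is m = 7 - 2 + 1 = 6 distinct levels.

The number of distinct spectral lines equals the number of ways to choose 2 of these m levels (each pair gives one possible emission transition):

Number of lines = m(m-1)/2 = 6×5/2 = 15

These correspond to all possible transitions between the 6 levels:
7 → 6, 7 → 5, 7 → 4, 7 → 3, 7 → 2, 6 → 5, 6 → 4, 6 → 3...

Each transition produces a photon with a unique energy (and thus wavelength). This count does not depend on Z.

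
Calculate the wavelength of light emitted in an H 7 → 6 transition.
12365.1669 nm

First, find the transition energy using E_n = -13.6057 / n² eV:
E_7 = -13.6057 / 7² = -0.27766734694 eV
E_6 = -13.6057 / 6² = -0.37793611111 eV

Photon energy: |ΔE| = |E_6 - E_7| = 0.10026876417 eV

Convert to wavelength using E = hc/λ with hc = 1239.84 eV·nm:
λ = hc/E = 1239.84 eV·nm / 0.10026876417 eV
λ = 12365.1669 nm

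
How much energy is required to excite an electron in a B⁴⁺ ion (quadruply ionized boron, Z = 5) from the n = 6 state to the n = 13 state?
7.43573 eV

The energy levels of a hydrogen-like atom are E_n = -13.6057 Z² eV / n².

Energy at n = 6: E_6 = -13.6057 × 5² / 6² = -9.44840278 eV
Energy at n = 13: E_13 = -13.6057 × 5² / 13² = -2.01267751 eV

The excitation energy is the difference:
ΔE = E_13 - E_6
ΔE = -2.01267751 - (-9.44840278)
ΔE = 7.43573 eV

Since this is positive, energy must be absorbed (photon absorption).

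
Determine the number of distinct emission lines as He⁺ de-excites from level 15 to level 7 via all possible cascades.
36

The electron can occupy levels n = 7, 8, ..., 15 during de-excitation — that is m = 15 - 7 + 1 = 9 distinct levels.

The number of distinct spectral lines equals the number of ways to choose 2 of these m levels (each pair gives one possible emission transition):

Number of lines = m(m-1)/2 = 9×8/2 = 36

These correspond to all possible transitions between the 9 levels:
15 → 14, 15 → 13, 15 → 12, 15 → 11, 15 → 10, 15 → 9, 15 → 8, 15 → 7...

Each transition produces a photon with a unique energy (and thus wavelength). This count does not depend on Z.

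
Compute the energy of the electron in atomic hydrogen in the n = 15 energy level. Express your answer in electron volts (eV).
-0.0605 eV

The energy levels of a hydrogen-like atom are given by:
E_n = -13.6057 eV / n²

For n = 15:
E_15 = -13.6057 eV / 15²
E_15 = -13.6057 eV / 225
E_15 = -0.0605 eV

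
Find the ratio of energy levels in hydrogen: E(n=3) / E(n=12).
16.00

Using E_n = -13.6057 Z² / n² eV with Z = 1:

E_3 = -13.6057 / 3² = -13.6057 / 9 = -1.51174444 eV
E_12 = -13.6057 / 12² = -13.6057 / 144 = -0.09448403 eV

The ratio is:
E_3/E_12 = (-1.51174444) / (-0.09448403)
E_3/E_12 = (-13.6057/9) / (-13.6057/144)
E_3/E_12 = 144/9
E_3/E_12 = 16.00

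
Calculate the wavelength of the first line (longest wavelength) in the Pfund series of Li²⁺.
828.4228 nm

The longest wavelength corresponds to the smallest energy transition in the series.
The Pfund series has all transitions ending at n_f = 5.

For Li²⁺ (Z = 3), the first line (α-line) is the jump from n = 6 to n = 5:
E_6 = -13.6057 × 3² / 6² = -3.40142500 eV
E_5 = -13.6057 × 3² / 5² = -4.89805200 eV
ΔE = E_6 - E_5 = 1.49662700 eV

λ = hc/E = 1239.84 eV·nm / 1.49662700 eV
λ = 828.4228 nm

This is the α-line of the Pfund series in Li²⁺.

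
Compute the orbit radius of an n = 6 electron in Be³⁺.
0.47626 nm (or 4.76260 Å)

The Bohr radius formula is:
r_n = n² a₀ / Z

where a₀ = 0.05291772 nm is the Bohr radius.

For Be³⁺ (Z = 4) at n = 6:
r_6 = 6² × 0.05291772 nm / 4
r_6 = 36 × 0.05291772 nm / 4
r_6 = 1.905038 nm / 4
r_6 = 0.47626 nm

The electron orbits at approximately 0.47626 nm from the nucleus.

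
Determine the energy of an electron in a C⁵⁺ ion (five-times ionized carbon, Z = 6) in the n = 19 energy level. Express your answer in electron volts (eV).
-1.35680 eV

The energy levels of a hydrogen-like atom are given by:
E_n = -13.6057 Z² / n² eV  (with Z = 6 for C⁵⁺)

For n = 19:
E_19 = -13.6057 × 6² / 19²
E_19 = -13.6057 × 36 / 361
E_19 = -1.35680 eV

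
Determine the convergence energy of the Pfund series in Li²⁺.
4.8981 eV

The series limit corresponds to the transition from n = ∞ to n = 5.
This is the highest energy (shortest wavelength) transition in the Pfund series.

E_∞ = 0 eV
E_5 = -13.6057 × 3² / 5² = -4.8981 eV

Energy at series limit:
ΔE = E_∞ - E_5 = 0 - (-4.8981) = 4.8981 eV

This energy equals the ionization energy from the n = 5 state of Li²⁺.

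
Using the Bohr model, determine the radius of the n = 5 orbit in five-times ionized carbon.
0.2205 nm (or 2.2049 Å)

The Bohr radius formula is:
r_n = n² a₀ / Z

where a₀ = 0.0529177 nm is the Bohr radius.

For C⁵⁺ (Z = 6) at n = 5:
r_5 = 5² × 0.0529177 nm / 6
r_5 = 25 × 0.0529177 nm / 6
r_5 = 1.32294 nm / 6
r_5 = 0.2205 nm

The electron orbits at approximately 0.2205 nm from the nucleus.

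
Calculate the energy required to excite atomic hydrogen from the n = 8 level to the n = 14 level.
0.143 eV

The energy levels of a hydrogen-like atom are E_n = -13.6057 eV / n².

Energy at n = 8: E_8 = -13.6057 / 8² = -0.212589 eV
Energy at n = 14: E_14 = -13.6057 / 14² = -0.069417 eV

The excitation energy is the difference:
ΔE = E_14 - E_8
ΔE = -0.069417 - (-0.212589)
ΔE = 0.143 eV

Since this is positive, energy must be absorbed (photon absorption).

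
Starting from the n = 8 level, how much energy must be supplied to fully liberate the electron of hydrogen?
0.21 eV

The ionization energy is the energy needed to remove the electron completely (n → ∞).

For hydrogen, E_n = -13.6057 eV / n².

At n = 8: E_8 = -13.6057 / 8² = -0.21259 eV
At n = ∞: E_∞ = 0 eV

Ionization energy = E_∞ - E_8 = 0 - (-0.21259) = 0.21259 eV
Ionization energy ≈ 0.21 eV

This is also called the binding energy of the electron in state n = 8.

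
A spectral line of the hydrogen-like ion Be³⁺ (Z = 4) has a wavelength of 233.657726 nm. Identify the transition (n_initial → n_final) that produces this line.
n = 8 → n = 5

First, find the photon energy from the wavelength (hc = 1239.84 eV·nm):
E = hc/λ = 1239.84 eV·nm / 233.657726 nm = 5.3062230 eV

The energy levels of Be³⁺ satisfy E_n = -13.6057 × 4² / n² eV, so an emission n_i → n_f releases
ΔE = 13.6057 × 4² × (1/n_f² − 1/n_i²) eV.

Setting ΔE equal to the photon energy:
1/n_f² − 1/n_i² = 5.3062230 / (13.6057 × 4²) = 0.024375000

Since 1/n_i² must be positive, we need 1/n_f² > 0.024375000, i.e. n_f ≤ 6. For each allowed n_f, solve n_i = (1/n_f² − 0.024375000)^(−1/2) and check whether it is a whole number:
  n_f = 1: 1/n_i² = 1.000000000 − 0.024375000 = 0.975625000 → n_i = 1.012  (not an integer) ✗
  n_f = 2: 1/n_i² = 0.250000000 − 0.024375000 = 0.225625000 → n_i = 2.105  (not an integer) ✗
  n_f = 3: 1/n_i² = 0.111111111 − 0.024375000 = 0.086736111 → n_i = 3.395  (not an integer) ✗
  n_f = 4: 1/n_i² = 0.062500000 − 0.024375000 = 0.038125000 → n_i = 5.121  (not an integer) ✗
  n_f = 5: 1/n_i² = 0.040000000 − 0.024375000 = 0.015625000 → n_i = 8.000  → integer, n_i = 8 ✓
  n_f = 6: 1/n_i² = 0.027777778 − 0.024375000 = 0.003402778 → n_i = 17.143  (not an integer) ✗

Only n_f = 5 gives an integer upper level, n_i = 8.

The transition is from n = 8 to n = 5 (emission).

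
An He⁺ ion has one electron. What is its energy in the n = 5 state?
-2.177 eV

For hydrogen-like ions, the energy levels scale with Z²:
E_n = -13.6057 Z² / n² eV

For He⁺ (Z = 2) at n = 5:
E_5 = -13.6057 × 2² / 5²
E_5 = -13.6057 × 4 / 25
E_5 = -54.4228 / 25
E_5 = -2.177 eV

The energy is 4 times more negative than hydrogen at the same n due to the stronger nuclear charge.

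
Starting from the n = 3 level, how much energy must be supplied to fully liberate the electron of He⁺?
6.05 eV

The ionization energy is the energy needed to remove the electron completely (n → ∞).

For a hydrogen-like ion with Z = 2, E_n = -13.6057 Z² / n² eV.

At n = 3: E_3 = -13.6057 × 2² / 3² = -6.04698 eV
At n = ∞: E_∞ = 0 eV

Ionization energy = E_∞ - E_3 = 0 - (-6.04698) = 6.04698 eV
Ionization energy ≈ 6.05 eV

This is also called the binding energy of the electron in state n = 3.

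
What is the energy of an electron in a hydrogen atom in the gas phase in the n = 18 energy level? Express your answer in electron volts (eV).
-0.04 eV

The energy levels of a hydrogen-like atom are given by:
E_n = -13.6057 eV / n²

For n = 18:
E_18 = -13.6057 eV / 18²
E_18 = -13.6057 eV / 324
E_18 = -0.04 eV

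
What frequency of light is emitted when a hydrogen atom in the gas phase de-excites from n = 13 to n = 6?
7.1918e+13 Hz

First, find the transition energy:
E_13 = -13.6057 / 13² = -0.08050710 eV
E_6 = -13.6057 / 6² = -0.37793611 eV
|ΔE| = |E_6 - E_13| = 0.29742901 eV

Convert to Joules: E = 0.29742901 eV × (1.602177 × 10⁻¹⁹ J/eV) = 4.765339e-20 J

Using E = hf:
f = E/h = 4.765339e-20 J / (6.62607 × 10⁻³⁴ J·s)
f = 7.1918e+13 Hz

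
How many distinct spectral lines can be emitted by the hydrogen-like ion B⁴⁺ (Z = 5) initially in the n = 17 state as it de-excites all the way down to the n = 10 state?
28

The electron can occupy levels n = 10, 11, ..., 17 during de-excitation — that is m = 17 - 10 + 1 = 8 distinct levels.

The number of distinct spectral lines equals the number of ways to choose 2 of these m levels (each pair gives one possible emission transition):

Number of lines = m(m-1)/2 = 8×7/2 = 28

These correspond to all possible transitions between the 8 levels:
17 → 16, 17 → 15, 17 → 14, 17 → 13, 17 → 12, 17 → 11, 17 → 10, 16 → 15...

Each transition produces a photon with a unique energy (and thus wavelength). This count does not depend on Z.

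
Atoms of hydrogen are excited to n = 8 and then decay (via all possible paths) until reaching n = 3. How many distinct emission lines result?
15

The electron can occupy levels n = 3, 4, ..., 8 during de-excitation — that is m = 8 - 3 + 1 = 6 distinct levels.

The number of distinct spectral lines equals the number of ways to choose 2 of these m levels (each pair gives one possible emission transition):

Number of lines = m(m-1)/2 = 6×5/2 = 15

These correspond to all possible transitions between the 6 levels:
8 → 7, 8 → 6, 8 → 5, 8 → 4, 8 → 3, 7 → 6, 7 → 5, 7 → 4...

Each transition produces a photon with a unique energy (and thus wavelength). This count does not depend on Z.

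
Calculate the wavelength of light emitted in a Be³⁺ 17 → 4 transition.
96.46726 nm

First, find the transition energy using E_n = -13.6057 Z² / n² eV:
E_17 = -13.6057 × 4² / 17² = -0.7532567 eV
E_4 = -13.6057 × 4² / 4² = -13.6057000 eV

Photon energy: |ΔE| = |E_4 - E_17| = 12.8524433 eV

Convert to wavelength using E = hc/λ with hc = 1239.84 eV·nm:
λ = hc/E = 1239.84 eV·nm / 12.8524433 eV
λ = 96.46726 nm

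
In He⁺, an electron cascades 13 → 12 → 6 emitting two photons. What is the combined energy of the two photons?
1.189716 eV

The energy levels of He⁺ are E_n = -13.6057 × 2² / n² eV.

First transition (13 → 12):
ΔE₁ = |E_12 - E_13|
ΔE₁ = |-0.377936111111 - (-0.322028402367)| = 0.055907709 eV

Second transition (12 → 6):
ΔE₂ = |E_6 - E_12|
ΔE₂ = |-1.511744444444 - (-0.377936111111)| = 1.133808333 eV

Total energy released:
E_total = ΔE₁ + ΔE₂ = 0.055907709 + 1.133808333 = 1.189716 eV

Note: This equals the direct transition 13 → 6: 1.189716 eV ✓
Energy is conserved regardless of the path taken.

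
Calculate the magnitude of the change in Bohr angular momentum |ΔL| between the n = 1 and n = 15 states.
1.476e-33 J·s (or 14ℏ)

In the Bohr model, L_n = nℏ where ℏ = 1.05457e-34 J·s.

L_15 = 15ℏ = 1.58186e-33 J·s
L_1 = 1ℏ = 1.05457e-34 J·s

ΔL = L_15 - L_1 = (15 - 1)ℏ = 14ℏ
ΔL = 14 × 1.05457e-34 J·s = 1.476e-33 J·s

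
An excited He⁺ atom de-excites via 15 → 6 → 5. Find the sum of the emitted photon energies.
1.93503 eV

The energy levels of He⁺ are E_n = -13.6057 × 2² / n² eV.

First transition (15 → 6):
ΔE₁ = |E_6 - E_15|
ΔE₁ = |-1.51174444444 - (-0.24187911111)| = 1.26986533 eV

Second transition (6 → 5):
ΔE₂ = |E_5 - E_6|
ΔE₂ = |-2.17691200000 - (-1.51174444444)| = 0.66516756 eV

Total energy released:
E_total = ΔE₁ + ΔE₂ = 1.26986533 + 0.66516756 = 1.93503 eV

Note: This equals the direct transition 15 → 5: 1.93503 eV ✓
Energy is conserved regardless of the path taken.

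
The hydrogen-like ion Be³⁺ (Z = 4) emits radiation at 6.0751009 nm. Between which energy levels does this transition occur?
n = 4 → n = 1

First, find the photon energy from the wavelength (hc = 1239.84 eV·nm):
E = hc/λ = 1239.84 eV·nm / 6.0751009 nm = 204.08550 eV

The energy levels of Be³⁺ satisfy E_n = -13.6057 × 4² / n² eV, so an emission n_i → n_f releases
ΔE = 13.6057 × 4² × (1/n_f² − 1/n_i²) eV.

Setting ΔE equal to the photon energy:
1/n_f² − 1/n_i² = 204.08550 / (13.6057 × 4²) = 0.93750000

Since 1/n_i² must be positive, we need 1/n_f² > 0.93750000, i.e. n_f ≤ 1. For each allowed n_f, solve n_i = (1/n_f² − 0.93750000)^(−1/2) and check whether it is a whole number:
  n_f = 1: 1/n_i² = 1.00000000 − 0.93750000 = 0.06250000 → n_i = 4.000  → integer, n_i = 4 ✓

Only n_f = 1 gives an integer upper level, n_i = 4.

The transition is from n = 4 to n = 1 (emission).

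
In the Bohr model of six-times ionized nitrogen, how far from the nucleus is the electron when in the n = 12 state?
1.088593 nm (or 10.885931 Å)

The Bohr radius formula is:
r_n = n² a₀ / Z

where a₀ = 0.052917721 nm is the Bohr radius.

For N⁶⁺ (Z = 7) at n = 12:
r_12 = 12² × 0.052917721 nm / 7
r_12 = 144 × 0.052917721 nm / 7
r_12 = 7.6201518 nm / 7
r_12 = 1.088593 nm

The electron orbits at approximately 1.088593 nm from the nucleus.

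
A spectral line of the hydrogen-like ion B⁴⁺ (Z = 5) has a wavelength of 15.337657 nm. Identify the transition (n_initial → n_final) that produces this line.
n = 9 → n = 2

First, find the photon energy from the wavelength (hc = 1239.84 eV·nm):
E = hc/λ = 1239.84 eV·nm / 15.337657 nm = 80.836336 eV

The energy levels of B⁴⁺ satisfy E_n = -13.6057 × 5² / n² eV, so an emission n_i → n_f releases
ΔE = 13.6057 × 5² × (1/n_f² − 1/n_i²) eV.

Setting ΔE equal to the photon energy:
1/n_f² − 1/n_i² = 80.836336 / (13.6057 × 5²) = 0.23765432

Since 1/n_i² must be positive, we need 1/n_f² > 0.23765432, i.e. n_f ≤ 2. For each allowed n_f, solve n_i = (1/n_f² − 0.23765432)^(−1/2) and check whether it is a whole number:
  n_f = 1: 1/n_i² = 1.00000000 − 0.23765432 = 0.76234568 → n_i = 1.145  (not an integer) ✗
  n_f = 2: 1/n_i² = 0.25000000 − 0.23765432 = 0.01234568 → n_i = 9.000  → integer, n_i = 9 ✓

Only n_f = 2 gives an integer upper level, n_i = 9.

The transition is from n = 9 to n = 2 (emission).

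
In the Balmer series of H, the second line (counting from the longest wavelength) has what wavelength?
486.0081 nm

The lines of a series are numbered from the longest wavelength (smallest ΔE) outward; the second line is the transition from n = n_f + 2 to n_f.
The Balmer series has all transitions ending at n_f = 2.

For H, the second line (β-line) is the jump from n = 4 to n = 2:
E_4 = -13.6057 / 4² = -0.85035625 eV
E_2 = -13.6057 / 2² = -3.40142500 eV
ΔE = E_4 - E_2 = 2.55106875 eV

λ = hc/E = 1239.84 eV·nm / 2.55106875 eV
λ = 486.0081 nm

This is the β-line of the Balmer series in H.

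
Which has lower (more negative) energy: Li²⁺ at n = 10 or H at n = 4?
Li²⁺ at n = 10 (E = -1.22451 eV)

Using E_n = -13.6057 Z² / n² eV:

Li²⁺ (Z = 3) at n = 10:
E = -13.6057 × 3² / 10² = -13.6057 × 9 / 100 = -1.22451300 eV

H (Z = 1) at n = 4:
E = -13.6057 × 1² / 4² = -13.6057 × 1 / 16 = -0.85035625 eV

Since -1.22451300 eV < -0.85035625 eV,
Li²⁺ at n = 10 is more tightly bound (requires more energy to ionize).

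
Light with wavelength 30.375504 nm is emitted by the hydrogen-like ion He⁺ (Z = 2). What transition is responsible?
n = 2 → n = 1

First, find the photon energy from the wavelength (hc = 1239.84 eV·nm):
E = hc/λ = 1239.84 eV·nm / 30.375504 nm = 40.817101 eV

The energy levels of He⁺ satisfy E_n = -13.6057 × 2² / n² eV, so an emission n_i → n_f releases
ΔE = 13.6057 × 2² × (1/n_f² − 1/n_i²) eV.

Setting ΔE equal to the photon energy:
1/n_f² − 1/n_i² = 40.817101 / (13.6057 × 2²) = 0.75000002

Since 1/n_i² must be positive, we need 1/n_f² > 0.75000002, i.e. n_f ≤ 1. For each allowed n_f, solve n_i = (1/n_f² − 0.75000002)^(−1/2) and check whether it is a whole number:
  n_f = 1: 1/n_i² = 1.00000000 − 0.75000002 = 0.24999998 → n_i = 2.000  → integer, n_i = 2 ✓

Only n_f = 1 gives an integer upper level, n_i = 2.

The transition is from n = 2 to n = 1 (emission).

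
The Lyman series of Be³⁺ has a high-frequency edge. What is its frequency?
5.2638e+16 Hz

The series limit corresponds to the transition from n = ∞ to n = 1.
This is the highest energy (shortest wavelength) transition in the Lyman series.

E_∞ = 0 eV
E_1 = -13.6057 × 4² / 1² = -217.6912000 eV

Energy at series limit:
ΔE = E_∞ - E_1 = 0 - (-217.6912000) = 217.6912000 eV
E = 217.6912000 eV × (1.602177 × 10⁻¹⁹ J/eV) = 3.487798e-17 J
f = E/h = 3.487798e-17 J / (6.62607 × 10⁻³⁴ J·s) = 5.2638e+16 Hz

This energy equals the ionization energy from the n = 1 state of Be³⁺.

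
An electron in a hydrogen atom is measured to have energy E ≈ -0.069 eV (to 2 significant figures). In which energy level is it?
n = 14

The exact energy levels follow E_n = -13.6057 eV / n².

The measured value (-0.069 eV) is reported to only 2 significant figures, so we must test candidate n values and see which one matches to that precision.

Candidate energies:
  n = 12:  E = -13.6057/12² = -0.09448 eV
  n = 13:  E = -13.6057/13² = -0.08051 eV
  n = 14:  E = -13.6057/14² = -0.06942 eV  ← matches
  n = 15:  E = -13.6057/15² = -0.06047 eV
  n = 16:  E = -13.6057/16² = -0.05315 eV

Checking against the measurement of -0.069 eV (2 sig figs), only n = 14 agrees:
E_14 = -0.06942 eV, which rounds to -0.069 eV ✓

Therefore n = 14.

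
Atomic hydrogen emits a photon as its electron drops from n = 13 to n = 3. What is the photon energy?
1.43 eV

The energy levels are E_n = -13.6057 eV / n².

Energy at n = 13: E_13 = -13.6057 / 13² = -0.08051 eV
Energy at n = 3: E_3 = -13.6057 / 3² = -1.51174 eV

For emission (electron falling to lower state), the photon energy is:
E_photon = E_13 - E_3 = |-0.08051 - (-1.51174)|
E_photon = 1.43 eV

This energy is carried away by the emitted photon.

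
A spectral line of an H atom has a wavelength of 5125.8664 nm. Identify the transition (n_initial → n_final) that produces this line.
n = 10 → n = 6

First, find the photon energy from the wavelength (hc = 1239.84 eV·nm):
E = hc/λ = 1239.84 eV·nm / 5125.8664 nm = 0.24187911 eV

The energy levels of hydrogen satisfy E_n = -13.6057 / n² eV, so an emission n_i → n_f releases
ΔE = 13.6057 × (1/n_f² − 1/n_i²) eV.

Setting ΔE equal to the photon energy:
1/n_f² − 1/n_i² = 0.24187911 / 13.6057 = 0.017777778

Since 1/n_i² must be positive, we need 1/n_f² > 0.017777778, i.e. n_f ≤ 7. For each allowed n_f, solve n_i = (1/n_f² − 0.017777778)^(−1/2) and check whether it is a whole number:
  n_f = 1: 1/n_i² = 1.000000000 − 0.017777778 = 0.982222222 → n_i = 1.009  (not an integer) ✗
  n_f = 2: 1/n_i² = 0.250000000 − 0.017777778 = 0.232222222 → n_i = 2.075  (not an integer) ✗
  n_f = 3: 1/n_i² = 0.111111111 − 0.017777778 = 0.093333333 → n_i = 3.273  (not an integer) ✗
  n_f = 4: 1/n_i² = 0.062500000 − 0.017777778 = 0.044722222 → n_i = 4.729  (not an integer) ✗
  n_f = 5: 1/n_i² = 0.040000000 − 0.017777778 = 0.022222222 → n_i = 6.708  (not an integer) ✗
  n_f = 6: 1/n_i² = 0.027777778 − 0.017777778 = 0.010000000 → n_i = 10.000  → integer, n_i = 10 ✓
  n_f = 7: 1/n_i² = 0.020408163 − 0.017777778 = 0.002630385 → n_i = 19.498  (not an integer) ✗

Only n_f = 6 gives an integer upper level, n_i = 10.

The transition is from n = 10 to n = 6 (emission).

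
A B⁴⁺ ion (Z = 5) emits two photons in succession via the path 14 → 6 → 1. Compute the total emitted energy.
338.407079 eV

The energy levels of B⁴⁺ are E_n = -13.6057 × 5² / n² eV.

First transition (14 → 6):
ΔE₁ = |E_6 - E_14|
ΔE₁ = |-9.448402777778 - (-1.735420918367)| = 7.712981859 eV

Second transition (6 → 1):
ΔE₂ = |E_1 - E_6|
ΔE₂ = |-340.142500000000 - (-9.448402777778)| = 330.694097222 eV

Total energy released:
E_total = ΔE₁ + ΔE₂ = 7.712981859 + 330.694097222 = 338.407079 eV

Note: This equals the direct transition 14 → 1: 338.407079 eV ✓
Energy is conserved regardless of the path taken.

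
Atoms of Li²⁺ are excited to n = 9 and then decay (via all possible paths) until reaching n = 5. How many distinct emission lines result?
10

The electron can occupy levels n = 5, 6, ..., 9 during de-excitation — that is m = 9 - 5 + 1 = 5 distinct levels.

The number of distinct spectral lines equals the number of ways to choose 2 of these m levels (each pair gives one possible emission transition):

Number of lines = m(m-1)/2 = 5×4/2 = 10

These correspond to all possible transitions between the 5 levels:
9 → 8, 9 → 7, 9 → 6, 9 → 5, 8 → 7, 8 → 6, 8 → 5, 7 → 6...

Each transition produces a photon with a unique energy (and thus wavelength). This count does not depend on Z.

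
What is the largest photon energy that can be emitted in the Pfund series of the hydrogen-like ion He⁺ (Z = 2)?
2.176912 eV

The series limit corresponds to the transition from n = ∞ to n = 5.
This is the highest energy (shortest wavelength) transition in the Pfund series.

E_∞ = 0 eV
E_5 = -13.6057 × 2² / 5² = -2.176912 eV

Energy at series limit:
ΔE = E_∞ - E_5 = 0 - (-2.176912) = 2.176912 eV

This energy equals the ionization energy from the n = 5 state of He⁺.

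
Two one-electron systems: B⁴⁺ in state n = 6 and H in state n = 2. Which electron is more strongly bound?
B⁴⁺ at n = 6 (E = -9.4484 eV)

Using E_n = -13.6057 Z² / n² eV:

B⁴⁺ (Z = 5) at n = 6:
E = -13.6057 × 5² / 6² = -13.6057 × 25 / 36 = -9.4484028 eV

H (Z = 1) at n = 2:
E = -13.6057 × 1² / 2² = -13.6057 × 1 / 4 = -3.4014250 eV

Since -9.4484028 eV < -3.4014250 eV,
B⁴⁺ at n = 6 is more tightly bound (requires more energy to ionize).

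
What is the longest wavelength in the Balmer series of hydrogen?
656.11 nm

The longest wavelength corresponds to the smallest energy transition in the series.
The Balmer series has all transitions ending at n_f = 2.

For H, the first line (α-line) is the jump from n = 3 to n = 2:
E_3 = -13.6057 / 3² = -1.511744 eV
E_2 = -13.6057 / 2² = -3.401425 eV
ΔE = E_3 - E_2 = 1.889681 eV

λ = hc/E = 1239.84 eV·nm / 1.889681 eV
λ = 656.11 nm

This is the α-line of the Balmer series in H.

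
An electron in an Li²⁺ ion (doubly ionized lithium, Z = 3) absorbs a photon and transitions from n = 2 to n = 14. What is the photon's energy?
29.988 eV

The energy levels of a hydrogen-like atom are E_n = -13.6057 Z² eV / n².

Energy at n = 2: E_2 = -13.6057 × 3² / 2² = -30.612825 eV
Energy at n = 14: E_14 = -13.6057 × 3² / 14² = -0.624752 eV

The excitation energy is the difference:
ΔE = E_14 - E_2
ΔE = -0.624752 - (-30.612825)
ΔE = 29.988 eV

Since this is positive, energy must be absorbed (photon absorption).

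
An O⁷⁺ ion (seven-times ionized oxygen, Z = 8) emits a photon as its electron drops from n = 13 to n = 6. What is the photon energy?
19.0355 eV

The energy levels are E_n = -13.6057 Z² eV / n².

Energy at n = 13: E_13 = -13.6057 × 8² / 13² = -5.1524544 eV
Energy at n = 6: E_6 = -13.6057 × 8² / 6² = -24.1879111 eV

For emission (electron falling to lower state), the photon energy is:
E_photon = E_13 - E_6 = |-5.1524544 - (-24.1879111)|
E_photon = 19.0355 eV

This energy is carried away by the emitted photon.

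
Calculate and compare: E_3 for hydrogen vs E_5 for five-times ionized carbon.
C⁵⁺ at n = 5 (E = -19.592208 eV)

Using E_n = -13.6057 Z² / n² eV:

H (Z = 1) at n = 3:
E = -13.6057 × 1² / 3² = -13.6057 × 1 / 9 = -1.511744444 eV

C⁵⁺ (Z = 6) at n = 5:
E = -13.6057 × 6² / 5² = -13.6057 × 36 / 25 = -19.592208000 eV

Since -19.592208000 eV < -1.511744444 eV,
C⁵⁺ at n = 5 is more tightly bound (requires more energy to ionize).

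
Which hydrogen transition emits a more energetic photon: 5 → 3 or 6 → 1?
6 → 1

Calculate the energy for each transition:

Transition 5 → 3:
ΔE₁ = |E_3 - E_5| = |-13.6057/3² - (-13.6057/5²)|
ΔE₁ = |-1.51174444 - (-0.54422800)| = 0.96752 eV

Transition 6 → 1:
ΔE₂ = |E_1 - E_6| = |-13.6057/1² - (-13.6057/6²)|
ΔE₂ = |-13.60570000 - (-0.37793611)| = 13.22776 eV

Since 13.22776 eV > 0.96752 eV, the transition 6 → 1 emits the more energetic photon.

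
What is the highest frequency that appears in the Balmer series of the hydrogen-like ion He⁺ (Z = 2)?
3.2898e+15 Hz

The series limit corresponds to the transition from n = ∞ to n = 2.
This is the highest energy (shortest wavelength) transition in the Balmer series.

E_∞ = 0 eV
E_2 = -13.6057 × 2² / 2² = -13.6057000 eV

Energy at series limit:
ΔE = E_∞ - E_2 = 0 - (-13.6057000) = 13.6057000 eV
E = 13.6057000 eV × (1.602177 × 10⁻¹⁹ J/eV) = 2.179874e-18 J
f = E/h = 2.179874e-18 J / (6.62607 × 10⁻³⁴ J·s) = 3.2898e+15 Hz

This energy equals the ionization energy from the n = 2 state of He⁺.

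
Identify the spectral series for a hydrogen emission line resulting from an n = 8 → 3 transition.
Paschen series

The spectral series in hydrogen are named based on the final (lower) energy level:
- Lyman series: n_final = 1 (ultraviolet)
- Balmer series: n_final = 2 (visible/near-UV)
- Paschen series: n_final = 3 (infrared)
- Brackett series: n_final = 4 (infrared)
- Pfund series: n_final = 5 (far infrared)

Since this transition ends at n = 3, it belongs to the Paschen series.

For reference, this 8 → 3 line has photon energy
ΔE = 13.6057 eV × (1/3² - 1/8²) = 1.2991553819 eV,
corresponding to wavelength λ = hc/ΔE = 1239.84 eV·nm / 1.2991553819 eV = 954.343120 nm in the infrared region.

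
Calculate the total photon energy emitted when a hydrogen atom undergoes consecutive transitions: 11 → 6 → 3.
1.3993 eV

The energy levels of hydrogen are E_n = -13.6057 / n² eV.

First transition (11 → 6):
ΔE₁ = |E_6 - E_11|
ΔE₁ = |-0.3779361111 - (-0.1124438017)| = 0.2654923 eV

Second transition (6 → 3):
ΔE₂ = |E_3 - E_6|
ΔE₂ = |-1.5117444444 - (-0.3779361111)| = 1.1338083 eV

Total energy released:
E_total = ΔE₁ + ΔE₂ = 0.2654923 + 1.1338083 = 1.3993 eV

Note: This equals the direct transition 11 → 3: 1.3993 eV ✓
Energy is conserved regardless of the path taken.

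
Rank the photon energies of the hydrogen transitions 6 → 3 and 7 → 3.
7 → 3

Calculate the energy for each transition:

Transition 6 → 3:
ΔE₁ = |E_3 - E_6| = |-13.6057/3² - (-13.6057/6²)|
ΔE₁ = |-1.5117444444 - (-0.3779361111)| = 1.1338083 eV

Transition 7 → 3:
ΔE₂ = |E_3 - E_7| = |-13.6057/3² - (-13.6057/7²)|
ΔE₂ = |-1.5117444444 - (-0.2776673469)| = 1.2340771 eV

Since 1.2340771 eV > 1.1338083 eV, the transition 7 → 3 emits the more energetic photon.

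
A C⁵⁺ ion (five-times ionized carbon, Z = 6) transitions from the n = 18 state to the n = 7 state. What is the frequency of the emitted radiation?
2.051e+15 Hz

First, find the transition energy:
E_18 = -13.6057 × 6² / 18² = -1.511744 eV
E_7 = -13.6057 × 6² / 7² = -9.996024 eV
|ΔE| = |E_7 - E_18| = 8.484280 eV

Convert to Joules: E = 8.484280 eV × (1.602177 × 10⁻¹⁹ J/eV) = 1.35933e-18 J

Using E = hf:
f = E/h = 1.35933e-18 J / (6.62607 × 10⁻³⁴ J·s)
f = 2.051e+15 Hz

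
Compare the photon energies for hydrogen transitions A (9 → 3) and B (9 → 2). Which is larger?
9 → 2

Calculate the energy for each transition:

Transition 9 → 3:
ΔE₁ = |E_3 - E_9| = |-13.6057/3² - (-13.6057/9²)|
ΔE₁ = |-1.511744444 - (-0.167971605)| = 1.343773 eV

Transition 9 → 2:
ΔE₂ = |E_2 - E_9| = |-13.6057/2² - (-13.6057/9²)|
ΔE₂ = |-3.401425000 - (-0.167971605)| = 3.233453 eV

Since 3.233453 eV > 1.343773 eV, the transition 9 → 2 emits the more energetic photon.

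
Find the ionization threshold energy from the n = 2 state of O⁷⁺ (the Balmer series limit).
217.691 eV

The series limit corresponds to the transition from n = ∞ to n = 2.
This is the highest energy (shortest wavelength) transition in the Balmer series.

E_∞ = 0 eV
E_2 = -13.6057 × 8² / 2² = -217.691 eV

Energy at series limit:
ΔE = E_∞ - E_2 = 0 - (-217.691) = 217.691 eV

This energy equals the ionization energy from the n = 2 state of O⁷⁺.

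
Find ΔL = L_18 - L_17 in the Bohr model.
1.05e-34 J·s (or 1ℏ)

In the Bohr model, L_n = nℏ where ℏ = 1.0546e-34 J·s.

L_18 = 18ℏ = 1.8983e-33 J·s
L_17 = 17ℏ = 1.7928e-33 J·s

ΔL = L_18 - L_17 = (18 - 17)ℏ = 1ℏ
ΔL = 1 × 1.0546e-34 J·s = 1.05e-34 J·s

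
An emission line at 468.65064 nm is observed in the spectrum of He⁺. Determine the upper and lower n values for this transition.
n = 4 → n = 3

First, find the photon energy from the wavelength (hc = 1239.84 eV·nm):
E = hc/λ = 1239.84 eV·nm / 468.65064 nm = 2.6455528 eV

The energy levels of He⁺ satisfy E_n = -13.6057 × 2² / n² eV, so an emission n_i → n_f releases
ΔE = 13.6057 × 2² × (1/n_f² − 1/n_i²) eV.

Setting ΔE equal to the photon energy:
1/n_f² − 1/n_i² = 2.6455528 / (13.6057 × 2²) = 0.048611112

Since 1/n_i² must be positive, we need 1/n_f² > 0.048611112, i.e. n_f ≤ 4. For each allowed n_f, solve n_i = (1/n_f² − 0.048611112)^(−1/2) and check whether it is a whole number:
  n_f = 1: 1/n_i² = 1.000000000 − 0.048611112 = 0.951388888 → n_i = 1.025  (not an integer) ✗
  n_f = 2: 1/n_i² = 0.250000000 − 0.048611112 = 0.201388888 → n_i = 2.228  (not an integer) ✗
  n_f = 3: 1/n_i² = 0.111111111 − 0.048611112 = 0.062499999 → n_i = 4.000  → integer, n_i = 4 ✓
  n_f = 4: 1/n_i² = 0.062500000 − 0.048611112 = 0.013888888 → n_i = 8.485  (not an integer) ✗

Only n_f = 3 gives an integer upper level, n_i = 4.

The transition is from n = 4 to n = 3 (emission).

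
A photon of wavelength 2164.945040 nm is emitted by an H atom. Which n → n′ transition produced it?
n = 7 → n = 4

First, find the photon energy from the wavelength (hc = 1239.84 eV·nm):
E = hc/λ = 1239.84 eV·nm / 2164.945040 nm = 0.57268890 eV

The energy levels of hydrogen satisfy E_n = -13.6057 / n² eV, so an emission n_i → n_f releases
ΔE = 13.6057 × (1/n_f² − 1/n_i²) eV.

Setting ΔE equal to the photon energy:
1/n_f² − 1/n_i² = 0.57268890 / 13.6057 = 0.042091837

Since 1/n_i² must be positive, we need 1/n_f² > 0.042091837, i.e. n_f ≤ 4. For each allowed n_f, solve n_i = (1/n_f² − 0.042091837)^(−1/2) and check whether it is a whole number:
  n_f = 1: 1/n_i² = 1.000000000 − 0.042091837 = 0.957908163 → n_i = 1.022  (not an integer) ✗
  n_f = 2: 1/n_i² = 0.250000000 − 0.042091837 = 0.207908163 → n_i = 2.193  (not an integer) ✗
  n_f = 3: 1/n_i² = 0.111111111 − 0.042091837 = 0.069019274 → n_i = 3.806  (not an integer) ✗
  n_f = 4: 1/n_i² = 0.062500000 − 0.042091837 = 0.020408163 → n_i = 7.000  → integer, n_i = 7 ✓

Only n_f = 4 gives an integer upper level, n_i = 7.

The transition is from n = 7 to n = 4 (emission).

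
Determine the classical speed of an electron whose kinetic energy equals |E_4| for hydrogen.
5.47e+05 m/s (or 0.1824% of c)

The binding energy at n = 4 for hydrogen is:
E_4 = -13.6057/4² = -0.850356 eV
|E_4| = 0.850356 eV

Convert to Joules:
KE = 0.850356 eV × (1.602177 × 10⁻¹⁹ J/eV) = 1.3624e-19 J

Using KE = ½mv²:
v = √(2·KE/m_e)
v = √(2 × 1.3624e-19 J / 9.10938 × 10⁻³¹ kg)
v = 5.47e+05 m/s

This is approximately 0.1824% the speed of light.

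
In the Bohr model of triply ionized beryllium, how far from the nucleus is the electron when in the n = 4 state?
0.21167 nm (or 2.11671 Å)

The Bohr radius formula is:
r_n = n² a₀ / Z

where a₀ = 0.05291772 nm is the Bohr radius.

For Be³⁺ (Z = 4) at n = 4:
r_4 = 4² × 0.05291772 nm / 4
r_4 = 16 × 0.05291772 nm / 4
r_4 = 0.846684 nm / 4
r_4 = 0.21167 nm

The electron orbits at approximately 0.21167 nm from the nucleus.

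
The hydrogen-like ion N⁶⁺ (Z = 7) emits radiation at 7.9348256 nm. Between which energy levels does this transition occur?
n = 8 → n = 2

First, find the photon energy from the wavelength (hc = 1239.84 eV·nm):
E = hc/λ = 1239.84 eV·nm / 7.9348256 nm = 156.25296 eV

The energy levels of N⁶⁺ satisfy E_n = -13.6057 × 7² / n² eV, so an emission n_i → n_f releases
ΔE = 13.6057 × 7² × (1/n_f² − 1/n_i²) eV.

Setting ΔE equal to the photon energy:
1/n_f² − 1/n_i² = 156.25296 / (13.6057 × 7²) = 0.23437500

Since 1/n_i² must be positive, we need 1/n_f² > 0.23437500, i.e. n_f ≤ 2. For each allowed n_f, solve n_i = (1/n_f² − 0.23437500)^(−1/2) and check whether it is a whole number:
  n_f = 1: 1/n_i² = 1.00000000 − 0.23437500 = 0.76562500 → n_i = 1.143  (not an integer) ✗
  n_f = 2: 1/n_i² = 0.25000000 − 0.23437500 = 0.01562500 → n_i = 8.000  → integer, n_i = 8 ✓

Only n_f = 2 gives an integer upper level, n_i = 8.

The transition is from n = 8 to n = 2 (emission).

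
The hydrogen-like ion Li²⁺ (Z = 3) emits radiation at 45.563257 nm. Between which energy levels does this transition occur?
n = 6 → n = 2

First, find the photon energy from the wavelength (hc = 1239.84 eV·nm):
E = hc/λ = 1239.84 eV·nm / 45.563257 nm = 27.211400 eV

The energy levels of Li²⁺ satisfy E_n = -13.6057 × 3² / n² eV, so an emission n_i → n_f releases
ΔE = 13.6057 × 3² × (1/n_f² − 1/n_i²) eV.

Setting ΔE equal to the photon energy:
1/n_f² − 1/n_i² = 27.211400 / (13.6057 × 3²) = 0.22222222

Since 1/n_i² must be positive, we need 1/n_f² > 0.22222222, i.e. n_f ≤ 2. For each allowed n_f, solve n_i = (1/n_f² − 0.22222222)^(−1/2) and check whether it is a whole number:
  n_f = 1: 1/n_i² = 1.00000000 − 0.22222222 = 0.77777778 → n_i = 1.134  (not an integer) ✗
  n_f = 2: 1/n_i² = 0.25000000 − 0.22222222 = 0.02777778 → n_i = 6.000  → integer, n_i = 6 ✓

Only n_f = 2 gives an integer upper level, n_i = 6.

The transition is from n = 6 to n = 2 (emission).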